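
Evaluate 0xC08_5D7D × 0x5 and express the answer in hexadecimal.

0x3C29D371

Multiply each base-16 digit by 5, carrying:
  D×5 = 65 → write 1 carry 4
  7×5+4 = 39 → write 7 carry 2
  D×5+2 = 67 → write 3 carry 4
  5×5+4 = 29 → write D carry 1
  8×5+1 = 41 → write 9 carry 2
  0×5+2 = 2 → write 2
  C×5 = 60 → write C carry 3
  remaining carry: 3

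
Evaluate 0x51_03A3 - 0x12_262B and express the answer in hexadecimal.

0x3EDD78

Subtract column by column in base 16:
  3-B → 8 (borrow)
  A-2-1 → 7
  3-6 → D (borrow)
  0-2-1 → D (borrow)
  1-2-1 → E (borrow)
  5-1-1 → 3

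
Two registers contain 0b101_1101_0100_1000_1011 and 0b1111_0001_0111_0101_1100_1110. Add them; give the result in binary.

0b111101110100101001011001

Add column by column in base 2, right to left:
  1+0 = 1
  1+1 = 0 carry 1
  0+1+1 = 0 carry 1
  1+1+1 = 1 carry 1
  0+0+1 = 1
  0+0 = 0
  0+1 = 1
  1+1 = 0 carry 1
  0+1+1 = 0 carry 1
  0+0+1 = 1
  1+1 = 0 carry 1
  0+0+1 = 1
  1+1 = 0 carry 1
  0+1+1 = 0 carry 1
  1+1+1 = 1 carry 1
  1+0+1 = 0 carry 1
  1+1+1 = 1 carry 1
  0+0+1 = 1
  1+0 = 1
  0+0 = 0
  0+1 = 1
  0+1 = 1
  0+1 = 1
  0+1 = 1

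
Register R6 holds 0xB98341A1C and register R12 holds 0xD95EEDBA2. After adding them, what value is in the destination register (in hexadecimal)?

Add column by column in base 16, right to left:
  C+2 = E
  1+A = B
  A+B = 5 carry 1
  1+D+1 = F
  4+E = 2 carry 1
  3+E+1 = 2 carry 1
  8+5+1 = E
  9+9 = 2 carry 1
  B+D+1 = 9 carry 1
  final carry 1

0x192E22F5BE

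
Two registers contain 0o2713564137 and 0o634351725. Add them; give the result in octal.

Add column by column in base 8, right to left:
  7+5 = 4 carry 1
  3+2+1 = 6
  1+7 = 0 carry 1
  4+1+1 = 6
  6+5 = 3 carry 1
  5+3+1 = 1 carry 1
  3+4+1 = 0 carry 1
  1+3+1 = 5
  7+6 = 5 carry 1
  2+0+1 = 3

0o3550136064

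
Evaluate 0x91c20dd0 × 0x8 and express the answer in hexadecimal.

0x48e106e80

Multiply each base-16 digit by 8, carrying:
  0×8 = 0 → write 0
  d×8 = 104 → write 8 carry 6
  d×8+6 = 110 → write e carry 6
  0×8+6 = 6 → write 6
  2×8 = 16 → write 0 carry 1
  c×8+1 = 97 → write 1 carry 6
  1×8+6 = 14 → write e
  9×8 = 72 → write 8 carry 4
  remaining carry: 4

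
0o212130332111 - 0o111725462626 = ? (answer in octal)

0o100202647263

Subtract column by column in base 8:
  1-6 → 3 (borrow)
  1-2-1 → 6 (borrow)
  1-6-1 → 2 (borrow)
  2-2-1 → 7 (borrow)
  3-6-1 → 4 (borrow)
  3-4-1 → 6 (borrow)
  0-5-1 → 2 (borrow)
  3-2-1 → 0
  1-7 → 2 (borrow)
  2-1-1 → 0
  1-1 → 0
  2-1 → 1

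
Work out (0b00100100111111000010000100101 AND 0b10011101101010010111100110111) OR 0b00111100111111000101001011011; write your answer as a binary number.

0b111100111111000111001111111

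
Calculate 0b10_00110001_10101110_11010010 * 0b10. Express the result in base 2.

0b100011000110101110110100100

Multiply each base-2 digit by 2, carrying:
  0×2 = 0 → write 0
  1×2 = 2 → write 0 carry 1
  0×2+1 = 1 → write 1
  0×2 = 0 → write 0
  1×2 = 2 → write 0 carry 1
  0×2+1 = 1 → write 1
  1×2 = 2 → write 0 carry 1
  1×2+1 = 3 → write 1 carry 1
  0×2+1 = 1 → write 1
  1×2 = 2 → write 0 carry 1
  1×2+1 = 3 → write 1 carry 1
  1×2+1 = 3 → write 1 carry 1
  0×2+1 = 1 → write 1
  1×2 = 2 → write 0 carry 1
  0×2+1 = 1 → write 1
  1×2 = 2 → write 0 carry 1
  1×2+1 = 3 → write 1 carry 1
  0×2+1 = 1 → write 1
  0×2 = 0 → write 0
  0×2 = 0 → write 0
  1×2 = 2 → write 0 carry 1
  1×2+1 = 3 → write 1 carry 1
  0×2+1 = 1 → write 1
  0×2 = 0 → write 0
  0×2 = 0 → write 0
  1×2 = 2 → write 0 carry 1
  remaining carry: 1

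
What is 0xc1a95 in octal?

Expand each hex digit to 4 bits: c=1100 1=0001 a=1010 9=1001 5=0101.
Group the bits in threes: 011 000 001 101 010 010 101 → 3015225.

0o3015225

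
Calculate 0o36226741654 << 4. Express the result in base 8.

4 bits is not a whole number of base-8 digits; in binary: 11110010010110111100001110101100 << 4 = 111100100101101111000011101011000000.

0o744557035300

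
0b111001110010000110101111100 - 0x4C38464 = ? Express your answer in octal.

0b111001110010000110101111100 = 0o716206574 in octal.
0x4C38464 = 0o460702144 in octal.
Subtract column by column in base 8:
  4-4 → 0
  7-4 → 3
  5-1 → 4
  6-2 → 4
  0-0 → 0
  2-7 → 3 (borrow)
  6-0-1 → 5
  1-6 → 3 (borrow)
  7-4-1 → 2

0o235304430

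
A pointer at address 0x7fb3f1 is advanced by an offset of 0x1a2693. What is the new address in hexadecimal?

Add column by column in base 16, right to left:
  1+3 = 4
  f+9 = 8 carry 1
  3+6+1 = a
  b+2 = d
  f+a = 9 carry 1
  7+1+1 = 9

0x99da84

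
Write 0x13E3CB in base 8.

Expand each hex digit to 4 bits: 1=0001 3=0011 E=1110 3=0011 C=1100 B=1011.
Group the bits in threes: 100 111 110 001 111 001 011 → 4761713.

0o4761713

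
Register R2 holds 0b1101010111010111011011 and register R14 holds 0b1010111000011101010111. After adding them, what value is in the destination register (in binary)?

0b11000001111110100110010

Add column by column in base 2, right to left:
  1+1 = 0 carry 1
  1+1+1 = 1 carry 1
  0+1+1 = 0 carry 1
  1+0+1 = 0 carry 1
  1+1+1 = 1 carry 1
  0+0+1 = 1
  1+1 = 0 carry 1
  1+0+1 = 0 carry 1
  1+1+1 = 1 carry 1
  0+1+1 = 0 carry 1
  1+1+1 = 1 carry 1
  0+0+1 = 1
  1+0 = 1
  1+0 = 1
  1+0 = 1
  0+1 = 1
  1+1 = 0 carry 1
  0+1+1 = 0 carry 1
  1+0+1 = 0 carry 1
  0+1+1 = 0 carry 1
  1+0+1 = 0 carry 1
  1+1+1 = 1 carry 1
  final carry 1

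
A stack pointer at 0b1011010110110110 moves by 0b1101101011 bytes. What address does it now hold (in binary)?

0b1011100100100001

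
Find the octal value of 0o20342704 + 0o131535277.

0o152100203

Add column by column in base 8, right to left:
  4+7 = 3 carry 1
  0+7+1 = 0 carry 1
  7+2+1 = 2 carry 1
  2+5+1 = 0 carry 1
  4+3+1 = 0 carry 1
  3+5+1 = 1 carry 1
  0+1+1 = 2
  2+3 = 5
  0+1 = 1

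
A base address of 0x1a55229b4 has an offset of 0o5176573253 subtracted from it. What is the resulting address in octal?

0o57325631411

0x1a55229b4 = 0o64524424664 in octal.
Subtract column by column in base 8:
  4-3 → 1
  6-5 → 1
  6-2 → 4
  4-3 → 1
  2-7 → 3 (borrow)
  4-5-1 → 6 (borrow)
  4-6-1 → 5 (borrow)
  2-7-1 → 2 (borrow)
  5-1-1 → 3
  4-5 → 7 (borrow)
  6-0-1 → 5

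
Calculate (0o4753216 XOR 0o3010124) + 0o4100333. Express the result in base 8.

0o14043665

First 0o4753216 XOR 0o3010124 = 0o7743332.
Add column by column in base 8, right to left:
  2+3 = 5
  3+3 = 6
  3+3 = 6
  3+0 = 3
  4+0 = 4
  7+1 = 0 carry 1
  7+4+1 = 4 carry 1
  final carry 1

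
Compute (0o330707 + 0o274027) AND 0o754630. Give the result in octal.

0o604630

Add column by column in base 8, right to left:
  7+7 = 6 carry 1
  0+2+1 = 3
  7+0 = 7
  0+4 = 4
  3+7 = 2 carry 1
  3+2+1 = 6
Sum = 0o624736; now AND with 0o754630:
  6&7=6, 2&5=0, 4&4=4, 7&6=6, 3&3=3, 6&0=0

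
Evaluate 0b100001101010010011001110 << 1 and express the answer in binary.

Left shift by 1: append 1 zero bit.

0b1000011010100100110011100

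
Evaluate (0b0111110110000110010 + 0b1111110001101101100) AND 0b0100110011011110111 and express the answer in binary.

0b100100011010010110

Add column by column in base 2, right to left:
  0+0 = 0
  1+0 = 1
  0+1 = 1
  0+1 = 1
  1+0 = 1
  1+1 = 0 carry 1
  0+1+1 = 0 carry 1
  0+0+1 = 1
  0+1 = 1
  0+1 = 1
  1+0 = 1
  1+0 = 1
  0+0 = 0
  1+1 = 0 carry 1
  1+1+1 = 1 carry 1
  1+1+1 = 1 carry 1
  1+1+1 = 1 carry 1
  1+1+1 = 1 carry 1
  0+1+1 = 0 carry 1
  final carry 1
Sum = 0b10111100111110011110; now AND with 0b0100110011011110111:
  10111100111110011110
& 00100110011011110111
= 00100100011010010110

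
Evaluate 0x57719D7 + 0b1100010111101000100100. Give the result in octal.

0x57719D7 = 0o535614727 in octal.
0b1100010111101000100100 = 0o14275044 in octal.
Add column by column in base 8, right to left:
  7+4 = 3 carry 1
  2+4+1 = 7
  7+0 = 7
  4+5 = 1 carry 1
  1+7+1 = 1 carry 1
  6+2+1 = 1 carry 1
  5+4+1 = 2 carry 1
  3+1+1 = 5
  5+0 = 5

0o552111773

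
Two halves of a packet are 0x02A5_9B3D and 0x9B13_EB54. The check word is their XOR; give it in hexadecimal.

XOR each hex digit independently (no carries):
  0^9=9, 2^B=9, A^1=B, 5^3=6, 9^E=7, B^B=0, 3^5=6, D^4=9

0x99B67069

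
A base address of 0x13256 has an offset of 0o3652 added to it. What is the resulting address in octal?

0x13256 = 0o231126 in octal.
Add column by column in base 8, right to left:
  6+2 = 0 carry 1
  2+5+1 = 0 carry 1
  1+6+1 = 0 carry 1
  1+3+1 = 5
  3+0 = 3
  2+0 = 2

0o235000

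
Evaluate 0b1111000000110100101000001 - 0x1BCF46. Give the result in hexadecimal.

0x1C499FB

0b1111000000110100101000001 = 0x1E06941 in hexadecimal.
Subtract column by column in base 16:
  1-6 → B (borrow)
  4-4-1 → F (borrow)
  9-F-1 → 9 (borrow)
  6-C-1 → 9 (borrow)
  0-B-1 → 4 (borrow)
  E-1-1 → C
  1-0 → 1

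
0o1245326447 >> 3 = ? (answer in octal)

Shifting right by 3 bits = 1 oct digit: drop the last 1.

0o124532644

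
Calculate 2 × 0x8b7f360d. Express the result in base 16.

Multiply each base-16 digit by 2, carrying:
  d×2 = 26 → write a carry 1
  0×2+1 = 1 → write 1
  6×2 = 12 → write c
  3×2 = 6 → write 6
  f×2 = 30 → write e carry 1
  7×2+1 = 15 → write f
  b×2 = 22 → write 6 carry 1
  8×2+1 = 17 → write 1 carry 1
  remaining carry: 1

0x116fe6c1a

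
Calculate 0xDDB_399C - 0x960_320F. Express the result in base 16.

0x47B078D

Subtract column by column in base 16:
  C-F → D (borrow)
  9-0-1 → 8
  9-2 → 7
  3-3 → 0
  B-0 → B
  D-6 → 7
  D-9 → 4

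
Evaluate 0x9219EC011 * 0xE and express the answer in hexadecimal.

0x7FD6AE80EE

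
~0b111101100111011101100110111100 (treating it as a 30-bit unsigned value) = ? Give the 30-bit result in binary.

Invert each bit: 111101100111011101100110111100 → 000010011000100010011001000011.

0b000010011000100010011001000011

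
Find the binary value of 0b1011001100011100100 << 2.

Left shift by 2: append 2 zero bits.

0b101100110001110010000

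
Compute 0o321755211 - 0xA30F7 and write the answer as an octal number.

0o317324622

0xA30F7 = 0o2430367 in octal.
Subtract column by column in base 8:
  1-7 → 2 (borrow)
  1-6-1 → 2 (borrow)
  2-3-1 → 6 (borrow)
  5-0-1 → 4
  5-3 → 2
  7-4 → 3
  1-2 → 7 (borrow)
  2-0-1 → 1
  3-0 → 3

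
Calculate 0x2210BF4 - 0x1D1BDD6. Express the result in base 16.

0x4F4E1E

Subtract column by column in base 16:
  4-6 → E (borrow)
  F-D-1 → 1
  B-D → E (borrow)
  0-B-1 → 4 (borrow)
  1-1-1 → F (borrow)
  2-D-1 → 4 (borrow)
  2-1-1 → 0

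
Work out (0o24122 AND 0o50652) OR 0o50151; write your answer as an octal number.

0o50153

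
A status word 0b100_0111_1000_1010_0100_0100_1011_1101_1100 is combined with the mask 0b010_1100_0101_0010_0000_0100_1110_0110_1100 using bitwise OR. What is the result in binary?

0b11011111101101001000100111111111100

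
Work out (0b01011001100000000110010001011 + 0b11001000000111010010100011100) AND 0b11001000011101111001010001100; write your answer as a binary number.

0b101011000010000100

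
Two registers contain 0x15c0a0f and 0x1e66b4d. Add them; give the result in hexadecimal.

0x342755c

Add column by column in base 16, right to left:
  f+d = c carry 1
  0+4+1 = 5
  a+b = 5 carry 1
  0+6+1 = 7
  c+6 = 2 carry 1
  5+e+1 = 4 carry 1
  1+1+1 = 3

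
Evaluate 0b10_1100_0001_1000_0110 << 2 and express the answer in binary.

0b10110000011000011000

Left shift by 2: append 2 zero bits.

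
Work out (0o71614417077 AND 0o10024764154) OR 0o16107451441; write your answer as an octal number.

0o16107455455

0o71614417077 AND 0o10024764154 = 0o10004404054.
Then OR with 0o16107451441.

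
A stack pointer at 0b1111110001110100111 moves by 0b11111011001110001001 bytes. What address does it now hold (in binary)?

Add column by column in base 2, right to left:
  1+1 = 0 carry 1
  1+0+1 = 0 carry 1
  1+0+1 = 0 carry 1
  0+1+1 = 0 carry 1
  0+0+1 = 1
  1+0 = 1
  0+0 = 0
  1+1 = 0 carry 1
  1+1+1 = 1 carry 1
  1+1+1 = 1 carry 1
  0+0+1 = 1
  0+0 = 0
  0+1 = 1
  1+1 = 0 carry 1
  1+0+1 = 0 carry 1
  1+1+1 = 1 carry 1
  1+1+1 = 1 carry 1
  1+1+1 = 1 carry 1
  1+1+1 = 1 carry 1
  0+1+1 = 0 carry 1
  final carry 1

0b101111001011100110000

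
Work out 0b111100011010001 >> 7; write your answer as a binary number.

Right shift by 7: drop the 7 least-significant bits.

0b11110001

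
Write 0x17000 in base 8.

0o270000

Expand each hex digit to 4 bits: 1=0001 7=0111 0=0000 0=0000 0=0000.
Group the bits in threes: 010 111 000 000 000 000 → 270000.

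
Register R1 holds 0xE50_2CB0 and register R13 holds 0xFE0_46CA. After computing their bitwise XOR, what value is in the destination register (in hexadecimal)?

XOR each hex digit independently (no carries):
  E^F=1, 5^E=B, 0^0=0, 2^4=6, C^6=A, B^C=7, 0^A=A

0x1B06A7A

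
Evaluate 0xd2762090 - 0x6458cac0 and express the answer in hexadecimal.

Subtract column by column in base 16:
  0-0 → 0
  9-c → d (borrow)
  0-a-1 → 5 (borrow)
  2-c-1 → 5 (borrow)
  6-8-1 → d (borrow)
  7-5-1 → 1
  2-4 → e (borrow)
  d-6-1 → 6

0x6e1d55d0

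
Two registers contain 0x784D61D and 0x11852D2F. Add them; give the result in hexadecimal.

Add column by column in base 16, right to left:
  D+F = C carry 1
  1+2+1 = 4
  6+D = 3 carry 1
  D+2+1 = 0 carry 1
  4+5+1 = A
  8+8 = 0 carry 1
  7+1+1 = 9
  0+1 = 1

0x190A034C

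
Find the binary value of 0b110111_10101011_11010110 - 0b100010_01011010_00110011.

0b101010101000110100011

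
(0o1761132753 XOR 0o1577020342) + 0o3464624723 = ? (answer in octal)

0o3702737334

First 0o1761132753 XOR 0o1577020342 = 0o0216112411.
Add column by column in base 8, right to left:
  1+3 = 4
  1+2 = 3
  4+7 = 3 carry 1
  2+4+1 = 7
  1+2 = 3
  1+6 = 7
  6+4 = 2 carry 1
  1+6+1 = 0 carry 1
  2+4+1 = 7
  0+3 = 3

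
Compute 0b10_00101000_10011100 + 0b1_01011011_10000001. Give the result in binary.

Add column by column in base 2, right to left:
  0+1 = 1
  0+0 = 0
  1+0 = 1
  1+0 = 1
  1+0 = 1
  0+0 = 0
  0+0 = 0
  1+1 = 0 carry 1
  0+1+1 = 0 carry 1
  0+1+1 = 0 carry 1
  0+0+1 = 1
  1+1 = 0 carry 1
  0+1+1 = 0 carry 1
  1+0+1 = 0 carry 1
  0+1+1 = 0 carry 1
  0+0+1 = 1
  0+1 = 1
  1+0 = 1

0b111000010000011101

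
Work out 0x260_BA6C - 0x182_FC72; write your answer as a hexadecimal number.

Subtract column by column in base 16:
  C-2 → A
  6-7 → F (borrow)
  A-C-1 → D (borrow)
  B-F-1 → B (borrow)
  0-2-1 → D (borrow)
  6-8-1 → D (borrow)
  2-1-1 → 0

0xDDBDFA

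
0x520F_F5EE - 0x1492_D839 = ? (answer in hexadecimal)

Subtract column by column in base 16:
  E-9 → 5
  E-3 → B
  5-8 → D (borrow)
  F-D-1 → 1
  F-2 → D
  0-9 → 7 (borrow)
  2-4-1 → D (borrow)
  5-1-1 → 3

0x3D7D1DB5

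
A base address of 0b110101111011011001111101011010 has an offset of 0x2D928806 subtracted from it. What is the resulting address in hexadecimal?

0b110101111011011001111101011010 = 0x35ED9F5A in hexadecimal.
Subtract column by column in base 16:
  A-6 → 4
  5-0 → 5
  F-8 → 7
  9-8 → 1
  D-2 → B
  E-9 → 5
  5-D → 8 (borrow)
  3-2-1 → 0

0x85B1754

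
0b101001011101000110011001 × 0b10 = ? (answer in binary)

Multiply each base-2 digit by 2, carrying:
  1×2 = 2 → write 0 carry 1
  0×2+1 = 1 → write 1
  0×2 = 0 → write 0
  1×2 = 2 → write 0 carry 1
  1×2+1 = 3 → write 1 carry 1
  0×2+1 = 1 → write 1
  0×2 = 0 → write 0
  1×2 = 2 → write 0 carry 1
  1×2+1 = 3 → write 1 carry 1
  0×2+1 = 1 → write 1
  0×2 = 0 → write 0
  0×2 = 0 → write 0
  1×2 = 2 → write 0 carry 1
  0×2+1 = 1 → write 1
  1×2 = 2 → write 0 carry 1
  1×2+1 = 3 → write 1 carry 1
  1×2+1 = 3 → write 1 carry 1
  0×2+1 = 1 → write 1
  1×2 = 2 → write 0 carry 1
  0×2+1 = 1 → write 1
  0×2 = 0 → write 0
  1×2 = 2 → write 0 carry 1
  0×2+1 = 1 → write 1
  1×2 = 2 → write 0 carry 1
  remaining carry: 1

0b1010010111010001100110010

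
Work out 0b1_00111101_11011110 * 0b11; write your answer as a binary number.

Multiply each base-2 digit by 3, carrying:
  0×3 = 0 → write 0
  1×3 = 3 → write 1 carry 1
  1×3+1 = 4 → write 0 carry 2
  1×3+2 = 5 → write 1 carry 2
  1×3+2 = 5 → write 1 carry 2
  0×3+2 = 2 → write 0 carry 1
  1×3+1 = 4 → write 0 carry 2
  1×3+2 = 5 → write 1 carry 2
  1×3+2 = 5 → write 1 carry 2
  0×3+2 = 2 → write 0 carry 1
  1×3+1 = 4 → write 0 carry 2
  1×3+2 = 5 → write 1 carry 2
  1×3+2 = 5 → write 1 carry 2
  1×3+2 = 5 → write 1 carry 2
  0×3+2 = 2 → write 0 carry 1
  0×3+1 = 1 → write 1
  1×3 = 3 → write 1 carry 1
  remaining carry: 1

0b111011100110011010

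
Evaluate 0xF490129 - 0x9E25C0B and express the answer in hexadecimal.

0x566A51E

Subtract column by column in base 16:
  9-B → E (borrow)
  2-0-1 → 1
  1-C → 5 (borrow)
  0-5-1 → A (borrow)
  9-2-1 → 6
  4-E → 6 (borrow)
  F-9-1 → 5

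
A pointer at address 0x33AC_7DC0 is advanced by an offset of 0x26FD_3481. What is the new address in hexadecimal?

Add column by column in base 16, right to left:
  0+1 = 1
  C+8 = 4 carry 1
  D+4+1 = 2 carry 1
  7+3+1 = B
  C+D = 9 carry 1
  A+F+1 = A carry 1
  3+6+1 = A
  3+2 = 5

0x5AA9B241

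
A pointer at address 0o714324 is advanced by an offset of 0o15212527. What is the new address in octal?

Add column by column in base 8, right to left:
  4+7 = 3 carry 1
  2+2+1 = 5
  3+5 = 0 carry 1
  4+2+1 = 7
  1+1 = 2
  7+2 = 1 carry 1
  0+5+1 = 6
  0+1 = 1

0o16127053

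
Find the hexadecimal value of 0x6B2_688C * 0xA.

0x42F81578

Multiply each base-16 digit by 10, carrying:
  C×10 = 120 → write 8 carry 7
  8×10+7 = 87 → write 7 carry 5
  8×10+5 = 85 → write 5 carry 5
  6×10+5 = 65 → write 1 carry 4
  2×10+4 = 24 → write 8 carry 1
  B×10+1 = 111 → write F carry 6
  6×10+6 = 66 → write 2 carry 4
  remaining carry: 4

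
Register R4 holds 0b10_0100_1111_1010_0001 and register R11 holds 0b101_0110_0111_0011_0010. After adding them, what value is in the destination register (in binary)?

0b1111011011011010011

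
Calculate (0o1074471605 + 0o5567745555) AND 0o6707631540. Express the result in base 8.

0o6604431140

Add column by column in base 8, right to left:
  5+5 = 2 carry 1
  0+5+1 = 6
  6+5 = 3 carry 1
  1+5+1 = 7
  7+4 = 3 carry 1
  4+7+1 = 4 carry 1
  4+7+1 = 4 carry 1
  7+6+1 = 6 carry 1
  0+5+1 = 6
  1+5 = 6
Sum = 0o6664437362; now AND with 0o6707631540:
  6&6=6, 6&7=6, 6&0=0, 4&7=4, 4&6=4, 3&3=3, 7&1=1, 3&5=1, 6&4=4, 2&0=0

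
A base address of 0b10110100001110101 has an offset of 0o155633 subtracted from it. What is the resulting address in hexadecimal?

0x8cda

0b10110100001110101 = 0x16875 in hexadecimal.
0o155633 = 0xdb9b in hexadecimal.
Subtract column by column in base 16:
  5-b → a (borrow)
  7-9-1 → d (borrow)
  8-b-1 → c (borrow)
  6-d-1 → 8 (borrow)
  1-0-1 → 0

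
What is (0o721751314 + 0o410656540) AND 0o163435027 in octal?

0o122430004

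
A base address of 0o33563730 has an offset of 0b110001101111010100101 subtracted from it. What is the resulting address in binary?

0b10101100000100100110011

0o33563730 = 0b11011101110011111011000 in binary.
Subtract column by column in base 2:
  0-1 → 1 (borrow)
  0-0-1 → 1 (borrow)
  0-1-1 → 0 (borrow)
  1-0-1 → 0
  1-0 → 1
  0-1 → 1 (borrow)
  1-0-1 → 0
  1-1 → 0
  1-0 → 1
  1-1 → 0
  1-1 → 0
  0-1 → 1 (borrow)
  0-1-1 → 0 (borrow)
  1-0-1 → 0
  1-1 → 0
  1-1 → 0
  0-0 → 0
  1-0 → 1
  1-0 → 1
  1-1 → 0
  0-1 → 1 (borrow)
  1-0-1 → 0
  1-0 → 1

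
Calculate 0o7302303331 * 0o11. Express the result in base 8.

0o102325336641

Multiply each base-8 digit by 9, carrying:
  1×9 = 9 → write 1 carry 1
  3×9+1 = 28 → write 4 carry 3
  3×9+3 = 30 → write 6 carry 3
  3×9+3 = 30 → write 6 carry 3
  0×9+3 = 3 → write 3
  3×9 = 27 → write 3 carry 3
  2×9+3 = 21 → write 5 carry 2
  0×9+2 = 2 → write 2
  3×9 = 27 → write 3 carry 3
  7×9+3 = 66 → write 2 carry 8
  remaining carry: 10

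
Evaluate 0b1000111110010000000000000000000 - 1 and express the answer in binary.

0b1000111110001111111111111111111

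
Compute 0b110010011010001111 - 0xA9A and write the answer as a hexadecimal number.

0x31BF5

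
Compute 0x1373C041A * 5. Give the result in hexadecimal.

Multiply each base-16 digit by 5, carrying:
  A×5 = 50 → write 2 carry 3
  1×5+3 = 8 → write 8
  4×5 = 20 → write 4 carry 1
  0×5+1 = 1 → write 1
  C×5 = 60 → write C carry 3
  3×5+3 = 18 → write 2 carry 1
  7×5+1 = 36 → write 4 carry 2
  3×5+2 = 17 → write 1 carry 1
  1×5+1 = 6 → write 6

0x6142C1482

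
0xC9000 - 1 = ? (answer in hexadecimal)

0xC8FFF

The trailing 3 digits are 0, so subtracting 1 borrows through: they become F and the next digit up decrements.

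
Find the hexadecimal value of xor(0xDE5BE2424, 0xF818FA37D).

XOR each hex digit independently (no carries):
  D^F=2, E^8=6, 5^1=4, B^8=3, E^F=1, 2^A=8, 4^3=7, 2^7=5, 4^D=9

0x264318759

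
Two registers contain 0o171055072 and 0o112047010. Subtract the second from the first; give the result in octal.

0o57006062

Subtract column by column in base 8:
  2-0 → 2
  7-1 → 6
  0-0 → 0
  5-7 → 6 (borrow)
  5-4-1 → 0
  0-0 → 0
  1-2 → 7 (borrow)
  7-1-1 → 5
  1-1 → 0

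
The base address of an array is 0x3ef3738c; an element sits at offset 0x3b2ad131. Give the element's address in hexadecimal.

0x7a1e44bd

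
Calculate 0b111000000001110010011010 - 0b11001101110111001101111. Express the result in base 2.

0b11110010010111000101011

Subtract column by column in base 2:
  0-1 → 1 (borrow)
  1-1-1 → 1 (borrow)
  0-1-1 → 0 (borrow)
  1-1-1 → 1 (borrow)
  1-0-1 → 0
  0-1 → 1 (borrow)
  0-1-1 → 0 (borrow)
  1-0-1 → 0
  0-0 → 0
  0-1 → 1 (borrow)
  1-1-1 → 1 (borrow)
  1-1-1 → 1 (borrow)
  1-0-1 → 0
  0-1 → 1 (borrow)
  0-1-1 → 0 (borrow)
  0-1-1 → 0 (borrow)
  0-0-1 → 1 (borrow)
  0-1-1 → 0 (borrow)
  0-1-1 → 0 (borrow)
  0-0-1 → 1 (borrow)
  0-0-1 → 1 (borrow)
  1-1-1 → 1 (borrow)
  1-1-1 → 1 (borrow)
  1-0-1 → 0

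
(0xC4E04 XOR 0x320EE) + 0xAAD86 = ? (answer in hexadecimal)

First 0xC4E04 XOR 0x320EE = 0xF6EEA.
Add column by column in base 16, right to left:
  A+6 = 0 carry 1
  E+8+1 = 7 carry 1
  E+D+1 = C carry 1
  6+A+1 = 1 carry 1
  F+A+1 = A carry 1
  final carry 1

0x1A1C70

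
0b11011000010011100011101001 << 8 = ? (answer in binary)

0b1101100001001110001110100100000000

Left shift by 8: append 8 zero bits.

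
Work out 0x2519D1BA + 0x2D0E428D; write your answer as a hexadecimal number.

Add column by column in base 16, right to left:
  A+D = 7 carry 1
  B+8+1 = 4 carry 1
  1+2+1 = 4
  D+4 = 1 carry 1
  9+E+1 = 8 carry 1
  1+0+1 = 2
  5+D = 2 carry 1
  2+2+1 = 5

0x52281447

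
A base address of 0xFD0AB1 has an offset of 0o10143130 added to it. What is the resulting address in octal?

0o107350411

0xFD0AB1 = 0o77205261 in octal.
Add column by column in base 8, right to left:
  1+0 = 1
  6+3 = 1 carry 1
  2+1+1 = 4
  5+3 = 0 carry 1
  0+4+1 = 5
  2+1 = 3
  7+0 = 7
  7+1 = 0 carry 1
  final carry 1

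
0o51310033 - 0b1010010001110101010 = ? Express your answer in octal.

0b1010010001110101010 = 0o1221652 in octal.
Subtract column by column in base 8:
  3-2 → 1
  3-5 → 6 (borrow)
  0-6-1 → 1 (borrow)
  0-1-1 → 6 (borrow)
  1-2-1 → 6 (borrow)
  3-2-1 → 0
  1-1 → 0
  5-0 → 5

0o50066161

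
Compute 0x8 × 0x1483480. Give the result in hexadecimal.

0xA41A400

Multiply each base-16 digit by 8, carrying:
  0×8 = 0 → write 0
  8×8 = 64 → write 0 carry 4
  4×8+4 = 36 → write 4 carry 2
  3×8+2 = 26 → write A carry 1
  8×8+1 = 65 → write 1 carry 4
  4×8+4 = 36 → write 4 carry 2
  1×8+2 = 10 → write A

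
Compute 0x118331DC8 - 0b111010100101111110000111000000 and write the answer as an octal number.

0o33546636010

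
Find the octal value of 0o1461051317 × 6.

0o11446370332

Multiply each base-8 digit by 6, carrying:
  7×6 = 42 → write 2 carry 5
  1×6+5 = 11 → write 3 carry 1
  3×6+1 = 19 → write 3 carry 2
  1×6+2 = 8 → write 0 carry 1
  5×6+1 = 31 → write 7 carry 3
  0×6+3 = 3 → write 3
  1×6 = 6 → write 6
  6×6 = 36 → write 4 carry 4
  4×6+4 = 28 → write 4 carry 3
  1×6+3 = 9 → write 1 carry 1
  remaining carry: 1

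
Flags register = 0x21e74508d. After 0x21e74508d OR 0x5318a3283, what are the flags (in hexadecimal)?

0x73ffe728f

OR each hex digit independently (no carries):
  2|5=7, 1|3=3, e|1=f, 7|8=f, 4|a=e, 5|3=7, 0|2=2, 8|8=8, d|3=f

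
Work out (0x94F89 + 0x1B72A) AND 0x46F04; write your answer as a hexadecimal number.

Add column by column in base 16, right to left:
  9+A = 3 carry 1
  8+2+1 = B
  F+7 = 6 carry 1
  4+B+1 = 0 carry 1
  9+1+1 = B
Sum = 0xB06B3; now AND with 0x46F04:
  B&4=0, 0&6=0, 6&F=6, B&0=0, 3&4=0

0x600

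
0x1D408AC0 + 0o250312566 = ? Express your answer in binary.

0b11111111000100010000000110110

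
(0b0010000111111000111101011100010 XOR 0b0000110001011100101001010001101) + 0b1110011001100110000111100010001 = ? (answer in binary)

0b10001010000001010011011110000000

First 0b0010000111111000111101011100010 XOR 0b0000110001011100101001010001101 = 0b0010110110100100010100001101111.
Add column by column in base 2, right to left:
  1+1 = 0 carry 1
  1+0+1 = 0 carry 1
  1+0+1 = 0 carry 1
  1+0+1 = 0 carry 1
  0+1+1 = 0 carry 1
  1+0+1 = 0 carry 1
  1+0+1 = 0 carry 1
  0+0+1 = 1
  0+1 = 1
  0+1 = 1
  0+1 = 1
  1+1 = 0 carry 1
  0+0+1 = 1
  1+0 = 1
  0+0 = 0
  0+0 = 0
  0+1 = 1
  1+1 = 0 carry 1
  0+0+1 = 1
  0+0 = 0
  1+1 = 0 carry 1
  0+1+1 = 0 carry 1
  1+0+1 = 0 carry 1
  1+0+1 = 0 carry 1
  0+1+1 = 0 carry 1
  1+1+1 = 1 carry 1
  1+0+1 = 0 carry 1
  0+0+1 = 1
  1+1 = 0 carry 1
  0+1+1 = 0 carry 1
  0+1+1 = 0 carry 1
  final carry 1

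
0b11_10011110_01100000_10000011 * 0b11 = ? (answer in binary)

0b1010110110110010000110001001

Multiply each base-2 digit by 3, carrying:
  1×3 = 3 → write 1 carry 1
  1×3+1 = 4 → write 0 carry 2
  0×3+2 = 2 → write 0 carry 1
  0×3+1 = 1 → write 1
  0×3 = 0 → write 0
  0×3 = 0 → write 0
  0×3 = 0 → write 0
  1×3 = 3 → write 1 carry 1
  0×3+1 = 1 → write 1
  0×3 = 0 → write 0
  0×3 = 0 → write 0
  0×3 = 0 → write 0
  0×3 = 0 → write 0
  1×3 = 3 → write 1 carry 1
  1×3+1 = 4 → write 0 carry 2
  0×3+2 = 2 → write 0 carry 1
  0×3+1 = 1 → write 1
  1×3 = 3 → write 1 carry 1
  1×3+1 = 4 → write 0 carry 2
  1×3+2 = 5 → write 1 carry 2
  1×3+2 = 5 → write 1 carry 2
  0×3+2 = 2 → write 0 carry 1
  0×3+1 = 1 → write 1
  1×3 = 3 → write 1 carry 1
  1×3+1 = 4 → write 0 carry 2
  1×3+2 = 5 → write 1 carry 2
  remaining carry: 10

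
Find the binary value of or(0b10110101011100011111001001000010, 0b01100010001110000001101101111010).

0b11110111011110011111101101111010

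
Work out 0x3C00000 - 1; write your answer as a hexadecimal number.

The trailing 5 digits are 0, so subtracting 1 borrows through: they become F and the next digit up decrements.

0x3BFFFFF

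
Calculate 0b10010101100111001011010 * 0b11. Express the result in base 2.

Multiply each base-2 digit by 3, carrying:
  0×3 = 0 → write 0
  1×3 = 3 → write 1 carry 1
  0×3+1 = 1 → write 1
  1×3 = 3 → write 1 carry 1
  1×3+1 = 4 → write 0 carry 2
  0×3+2 = 2 → write 0 carry 1
  1×3+1 = 4 → write 0 carry 2
  0×3+2 = 2 → write 0 carry 1
  0×3+1 = 1 → write 1
  1×3 = 3 → write 1 carry 1
  1×3+1 = 4 → write 0 carry 2
  1×3+2 = 5 → write 1 carry 2
  0×3+2 = 2 → write 0 carry 1
  0×3+1 = 1 → write 1
  1×3 = 3 → write 1 carry 1
  1×3+1 = 4 → write 0 carry 2
  0×3+2 = 2 → write 0 carry 1
  1×3+1 = 4 → write 0 carry 2
  0×3+2 = 2 → write 0 carry 1
  1×3+1 = 4 → write 0 carry 2
  0×3+2 = 2 → write 0 carry 1
  0×3+1 = 1 → write 1
  1×3 = 3 → write 1 carry 1
  remaining carry: 1

0b111000000110101100001110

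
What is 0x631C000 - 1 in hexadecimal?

The trailing 3 digits are 0, so subtracting 1 borrows through: they become F and the next digit up decrements.

0x631BFFF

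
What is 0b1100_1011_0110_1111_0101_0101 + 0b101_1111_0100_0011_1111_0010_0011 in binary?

Add column by column in base 2, right to left:
  1+1 = 0 carry 1
  0+1+1 = 0 carry 1
  1+0+1 = 0 carry 1
  0+0+1 = 1
  1+0 = 1
  0+1 = 1
  1+0 = 1
  0+0 = 0
  1+1 = 0 carry 1
  1+1+1 = 1 carry 1
  1+1+1 = 1 carry 1
  1+1+1 = 1 carry 1
  0+1+1 = 0 carry 1
  1+1+1 = 1 carry 1
  1+0+1 = 0 carry 1
  0+0+1 = 1
  1+0 = 1
  1+0 = 1
  0+1 = 1
  1+0 = 1
  0+1 = 1
  0+1 = 1
  1+1 = 0 carry 1
  1+1+1 = 1 carry 1
  0+1+1 = 0 carry 1
  0+0+1 = 1
  0+1 = 1

0b110101111111010111001111000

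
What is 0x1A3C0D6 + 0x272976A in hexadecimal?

Add column by column in base 16, right to left:
  6+A = 0 carry 1
  D+6+1 = 4 carry 1
  0+7+1 = 8
  C+9 = 5 carry 1
  3+2+1 = 6
  A+7 = 1 carry 1
  1+2+1 = 4

0x4165840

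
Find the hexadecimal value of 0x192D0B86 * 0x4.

0x64B42E18

Multiply each base-16 digit by 4, carrying:
  6×4 = 24 → write 8 carry 1
  8×4+1 = 33 → write 1 carry 2
  B×4+2 = 46 → write E carry 2
  0×4+2 = 2 → write 2
  D×4 = 52 → write 4 carry 3
  2×4+3 = 11 → write B
  9×4 = 36 → write 4 carry 2
  1×4+2 = 6 → write 6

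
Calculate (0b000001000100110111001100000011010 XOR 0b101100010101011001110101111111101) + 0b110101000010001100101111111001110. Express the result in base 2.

First 0b000001000100110111001100000011010 XOR 0b101100010101011001110101111111101 = 0b101101010001101110111001111100111.
Add column by column in base 2, right to left:
  1+0 = 1
  1+1 = 0 carry 1
  1+1+1 = 1 carry 1
  0+1+1 = 0 carry 1
  0+0+1 = 1
  1+0 = 1
  1+1 = 0 carry 1
  1+1+1 = 1 carry 1
  1+1+1 = 1 carry 1
  1+1+1 = 1 carry 1
  0+1+1 = 0 carry 1
  0+1+1 = 0 carry 1
  1+1+1 = 1 carry 1
  1+0+1 = 0 carry 1
  1+1+1 = 1 carry 1
  0+0+1 = 1
  1+0 = 1
  1+1 = 0 carry 1
  1+1+1 = 1 carry 1
  0+0+1 = 1
  1+0 = 1
  1+0 = 1
  0+1 = 1
  0+0 = 0
  0+0 = 0
  1+0 = 1
  0+0 = 0
  1+1 = 0 carry 1
  0+0+1 = 1
  1+1 = 0 carry 1
  1+0+1 = 0 carry 1
  0+1+1 = 0 carry 1
  1+1+1 = 1 carry 1
  final carry 1

0b1100010010011111011101001110110101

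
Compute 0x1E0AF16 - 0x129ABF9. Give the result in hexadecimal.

0xB7031D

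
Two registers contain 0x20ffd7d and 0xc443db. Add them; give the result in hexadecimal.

0x2d44158

Add column by column in base 16, right to left:
  d+b = 8 carry 1
  7+d+1 = 5 carry 1
  d+3+1 = 1 carry 1
  f+4+1 = 4 carry 1
  f+4+1 = 4 carry 1
  0+c+1 = d
  2+0 = 2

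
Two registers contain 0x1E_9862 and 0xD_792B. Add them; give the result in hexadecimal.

0x2C118D

Add column by column in base 16, right to left:
  2+B = D
  6+2 = 8
  8+9 = 1 carry 1
  9+7+1 = 1 carry 1
  E+D+1 = C carry 1
  1+0+1 = 2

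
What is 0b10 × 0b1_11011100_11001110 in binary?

Multiply each base-2 digit by 2, carrying:
  0×2 = 0 → write 0
  1×2 = 2 → write 0 carry 1
  1×2+1 = 3 → write 1 carry 1
  1×2+1 = 3 → write 1 carry 1
  0×2+1 = 1 → write 1
  0×2 = 0 → write 0
  1×2 = 2 → write 0 carry 1
  1×2+1 = 3 → write 1 carry 1
  0×2+1 = 1 → write 1
  0×2 = 0 → write 0
  1×2 = 2 → write 0 carry 1
  1×2+1 = 3 → write 1 carry 1
  1×2+1 = 3 → write 1 carry 1
  0×2+1 = 1 → write 1
  1×2 = 2 → write 0 carry 1
  1×2+1 = 3 → write 1 carry 1
  1×2+1 = 3 → write 1 carry 1
  remaining carry: 1

0b111011100110011100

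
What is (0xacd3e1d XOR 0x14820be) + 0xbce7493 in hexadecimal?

0x17539336

First 0xacd3e1d XOR 0x14820be = 0xb851ea3.
Add column by column in base 16, right to left:
  3+3 = 6
  a+9 = 3 carry 1
  e+4+1 = 3 carry 1
  1+7+1 = 9
  5+e = 3 carry 1
  8+c+1 = 5 carry 1
  b+b+1 = 7 carry 1
  final carry 1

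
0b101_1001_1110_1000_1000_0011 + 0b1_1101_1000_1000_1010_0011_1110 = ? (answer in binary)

Add column by column in base 2, right to left:
  1+0 = 1
  1+1 = 0 carry 1
  0+1+1 = 0 carry 1
  0+1+1 = 0 carry 1
  0+1+1 = 0 carry 1
  0+1+1 = 0 carry 1
  0+0+1 = 1
  1+0 = 1
  0+0 = 0
  0+1 = 1
  0+0 = 0
  1+1 = 0 carry 1
  0+0+1 = 1
  1+0 = 1
  1+0 = 1
  1+1 = 0 carry 1
  1+0+1 = 0 carry 1
  0+0+1 = 1
  0+0 = 0
  1+1 = 0 carry 1
  1+1+1 = 1 carry 1
  0+0+1 = 1
  1+1 = 0 carry 1
  0+1+1 = 0 carry 1
  0+1+1 = 0 carry 1
  final carry 1

0b10001100100111001011000001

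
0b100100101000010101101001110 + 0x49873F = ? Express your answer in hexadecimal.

0b100100101000010101101001110 = 0x4942B4E in hexadecimal.
Add column by column in base 16, right to left:
  E+F = D carry 1
  4+3+1 = 8
  B+7 = 2 carry 1
  2+8+1 = B
  4+9 = D
  9+4 = D
  4+0 = 4

0x4DDB28D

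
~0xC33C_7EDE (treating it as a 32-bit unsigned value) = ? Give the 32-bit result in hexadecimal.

Each hex digit d becomes F−d:
  C→3, 3→C, 3→C, C→3, 7→8, E→1, D→2, E→1

0x3CC38121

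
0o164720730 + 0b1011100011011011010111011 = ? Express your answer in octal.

0b1011100011011011010111011 = 0o134333273 in octal.
Add column by column in base 8, right to left:
  0+3 = 3
  3+7 = 2 carry 1
  7+2+1 = 2 carry 1
  0+3+1 = 4
  2+3 = 5
  7+3 = 2 carry 1
  4+4+1 = 1 carry 1
  6+3+1 = 2 carry 1
  1+1+1 = 3

0o321254223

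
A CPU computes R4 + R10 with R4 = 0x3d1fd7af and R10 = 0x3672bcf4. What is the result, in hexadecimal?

Add column by column in base 16, right to left:
  f+4 = 3 carry 1
  a+f+1 = a carry 1
  7+c+1 = 4 carry 1
  d+b+1 = 9 carry 1
  f+2+1 = 2 carry 1
  1+7+1 = 9
  d+6 = 3 carry 1
  3+3+1 = 7

0x739294a3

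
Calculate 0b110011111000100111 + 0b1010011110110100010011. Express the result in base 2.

0b1011010010101100111010

Add column by column in base 2, right to left:
  1+1 = 0 carry 1
  1+1+1 = 1 carry 1
  1+0+1 = 0 carry 1
  0+0+1 = 1
  0+1 = 1
  1+0 = 1
  0+0 = 0
  0+0 = 0
  0+1 = 1
  1+0 = 1
  1+1 = 0 carry 1
  1+1+1 = 1 carry 1
  1+0+1 = 0 carry 1
  1+1+1 = 1 carry 1
  0+1+1 = 0 carry 1
  0+1+1 = 0 carry 1
  1+1+1 = 1 carry 1
  1+0+1 = 0 carry 1
  0+0+1 = 1
  0+1 = 1
  0+0 = 0
  0+1 = 1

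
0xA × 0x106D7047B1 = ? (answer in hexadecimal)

Multiply each base-16 digit by 10, carrying:
  1×10 = 10 → write A
  B×10 = 110 → write E carry 6
  7×10+6 = 76 → write C carry 4
  4×10+4 = 44 → write C carry 2
  0×10+2 = 2 → write 2
  7×10 = 70 → write 6 carry 4
  D×10+4 = 134 → write 6 carry 8
  6×10+8 = 68 → write 4 carry 4
  0×10+4 = 4 → write 4
  1×10 = 10 → write A

0xA44662CCEA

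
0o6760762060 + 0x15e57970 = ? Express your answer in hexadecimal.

0x4da95da0

0o6760762060 = 0x37c3e430 in hexadecimal.
Add column by column in base 16, right to left:
  0+0 = 0
  3+7 = a
  4+9 = d
  e+7 = 5 carry 1
  3+5+1 = 9
  c+e = a carry 1
  7+5+1 = d
  3+1 = 4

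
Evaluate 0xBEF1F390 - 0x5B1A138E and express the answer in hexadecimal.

0x63D7E002

Subtract column by column in base 16:
  0-E → 2 (borrow)
  9-8-1 → 0
  3-3 → 0
  F-1 → E
  1-A → 7 (borrow)
  F-1-1 → D
  E-B → 3
  B-5 → 6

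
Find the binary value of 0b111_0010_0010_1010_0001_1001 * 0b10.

0b111001000101010000110010

Multiply each base-2 digit by 2, carrying:
  1×2 = 2 → write 0 carry 1
  0×2+1 = 1 → write 1
  0×2 = 0 → write 0
  1×2 = 2 → write 0 carry 1
  1×2+1 = 3 → write 1 carry 1
  0×2+1 = 1 → write 1
  0×2 = 0 → write 0
  0×2 = 0 → write 0
  0×2 = 0 → write 0
  1×2 = 2 → write 0 carry 1
  0×2+1 = 1 → write 1
  1×2 = 2 → write 0 carry 1
  0×2+1 = 1 → write 1
  1×2 = 2 → write 0 carry 1
  0×2+1 = 1 → write 1
  0×2 = 0 → write 0
  0×2 = 0 → write 0
  1×2 = 2 → write 0 carry 1
  0×2+1 = 1 → write 1
  0×2 = 0 → write 0
  1×2 = 2 → write 0 carry 1
  1×2+1 = 3 → write 1 carry 1
  1×2+1 = 3 → write 1 carry 1
  remaining carry: 1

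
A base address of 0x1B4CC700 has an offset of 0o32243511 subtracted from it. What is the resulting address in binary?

0b11010111000110111111110110111

0x1B4CC700 = 0b11011010011001100011100000000 in binary.
0o32243511 = 0b11010010100011101001001 in binary.
Subtract column by column in base 2:
  0-1 → 1 (borrow)
  0-0-1 → 1 (borrow)
  0-0-1 → 1 (borrow)
  0-1-1 → 0 (borrow)
  0-0-1 → 1 (borrow)
  0-0-1 → 1 (borrow)
  0-1-1 → 0 (borrow)
  0-0-1 → 1 (borrow)
  1-1-1 → 1 (borrow)
  1-1-1 → 1 (borrow)
  1-1-1 → 1 (borrow)
  0-0-1 → 1 (borrow)
  0-0-1 → 1 (borrow)
  0-0-1 → 1 (borrow)
  1-1-1 → 1 (borrow)
  1-0-1 → 0
  0-1 → 1 (borrow)
  0-0-1 → 1 (borrow)
  1-0-1 → 0
  1-1 → 0
  0-0 → 0
  0-1 → 1 (borrow)
  1-1-1 → 1 (borrow)
  0-0-1 → 1 (borrow)
  1-0-1 → 0
  1-0 → 1
  0-0 → 0
  1-0 → 1
  1-0 → 1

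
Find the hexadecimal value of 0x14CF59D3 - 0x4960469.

0x1039556A

Subtract column by column in base 16:
  3-9 → A (borrow)
  D-6-1 → 6
  9-4 → 5
  5-0 → 5
  F-6 → 9
  C-9 → 3
  4-4 → 0
  1-0 → 1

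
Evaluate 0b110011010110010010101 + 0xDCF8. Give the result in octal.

0o6504615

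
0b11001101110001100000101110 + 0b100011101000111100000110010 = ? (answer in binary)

Add column by column in base 2, right to left:
  0+0 = 0
  1+1 = 0 carry 1
  1+0+1 = 0 carry 1
  1+0+1 = 0 carry 1
  0+1+1 = 0 carry 1
  1+1+1 = 1 carry 1
  0+0+1 = 1
  0+0 = 0
  0+0 = 0
  0+0 = 0
  0+0 = 0
  1+1 = 0 carry 1
  1+1+1 = 1 carry 1
  0+1+1 = 0 carry 1
  0+1+1 = 0 carry 1
  0+0+1 = 1
  1+0 = 1
  1+0 = 1
  1+1 = 0 carry 1
  0+0+1 = 1
  1+1 = 0 carry 1
  1+1+1 = 1 carry 1
  0+1+1 = 0 carry 1
  0+0+1 = 1
  1+0 = 1
  1+0 = 1
  0+1 = 1

0b111101010111001000001100000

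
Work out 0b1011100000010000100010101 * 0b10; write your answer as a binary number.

Multiply each base-2 digit by 2, carrying:
  1×2 = 2 → write 0 carry 1
  0×2+1 = 1 → write 1
  1×2 = 2 → write 0 carry 1
  0×2+1 = 1 → write 1
  1×2 = 2 → write 0 carry 1
  0×2+1 = 1 → write 1
  0×2 = 0 → write 0
  0×2 = 0 → write 0
  1×2 = 2 → write 0 carry 1
  0×2+1 = 1 → write 1
  0×2 = 0 → write 0
  0×2 = 0 → write 0
  0×2 = 0 → write 0
  1×2 = 2 → write 0 carry 1
  0×2+1 = 1 → write 1
  0×2 = 0 → write 0
  0×2 = 0 → write 0
  0×2 = 0 → write 0
  0×2 = 0 → write 0
  0×2 = 0 → write 0
  1×2 = 2 → write 0 carry 1
  1×2+1 = 3 → write 1 carry 1
  1×2+1 = 3 → write 1 carry 1
  0×2+1 = 1 → write 1
  1×2 = 2 → write 0 carry 1
  remaining carry: 1

0b10111000000100001000101010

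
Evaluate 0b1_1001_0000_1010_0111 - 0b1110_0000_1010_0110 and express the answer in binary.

0b1011000000000001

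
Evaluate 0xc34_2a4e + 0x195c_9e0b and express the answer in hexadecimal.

Add column by column in base 16, right to left:
  e+b = 9 carry 1
  4+0+1 = 5
  a+e = 8 carry 1
  2+9+1 = c
  4+c = 0 carry 1
  3+5+1 = 9
  c+9 = 5 carry 1
  0+1+1 = 2

0x2590c859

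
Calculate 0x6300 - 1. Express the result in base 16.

The trailing 2 digits are 0, so subtracting 1 borrows through: they become F and the next digit up decrements.

0x62FF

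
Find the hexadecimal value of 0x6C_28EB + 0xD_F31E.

Add column by column in base 16, right to left:
  B+E = 9 carry 1
  E+1+1 = 0 carry 1
  8+3+1 = C
  2+F = 1 carry 1
  C+D+1 = A carry 1
  6+0+1 = 7

0x7A1C09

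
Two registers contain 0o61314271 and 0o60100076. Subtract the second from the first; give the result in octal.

Subtract column by column in base 8:
  1-6 → 3 (borrow)
  7-7-1 → 7 (borrow)
  2-0-1 → 1
  4-0 → 4
  1-0 → 1
  3-1 → 2
  1-0 → 1
  6-6 → 0

0o1214173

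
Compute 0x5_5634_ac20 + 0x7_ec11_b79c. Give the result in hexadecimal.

Add column by column in base 16, right to left:
  0+c = c
  2+9 = b
  c+7 = 3 carry 1
  a+b+1 = 6 carry 1
  4+1+1 = 6
  3+1 = 4
  6+c = 2 carry 1
  5+e+1 = 4 carry 1
  5+7+1 = d

0xd424663bc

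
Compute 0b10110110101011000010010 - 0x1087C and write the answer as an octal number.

0o26446626

0b10110110101011000010010 = 0o26653022 in octal.
0x1087C = 0o204174 in octal.
Subtract column by column in base 8:
  2-4 → 6 (borrow)
  2-7-1 → 2 (borrow)
  0-1-1 → 6 (borrow)
  3-4-1 → 6 (borrow)
  5-0-1 → 4
  6-2 → 4
  6-0 → 6
  2-0 → 2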